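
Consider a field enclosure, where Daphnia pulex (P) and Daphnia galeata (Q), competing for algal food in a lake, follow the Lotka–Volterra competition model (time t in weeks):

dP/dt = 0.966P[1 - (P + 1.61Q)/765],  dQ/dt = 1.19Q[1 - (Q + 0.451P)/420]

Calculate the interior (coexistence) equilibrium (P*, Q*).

Setting both brackets to zero gives the nullclines P + 1.61Q = 765 and 0.451P + Q = 420.
Substituting Q = 420 - 0.451P into the first: P(1 - 1.61·0.451) = 765 - 1.61·420.
So P* = 88.8/0.274 = 324, and then Q* = 420 - 0.451·324 = 274.

P* ≈ 324, Q* ≈ 274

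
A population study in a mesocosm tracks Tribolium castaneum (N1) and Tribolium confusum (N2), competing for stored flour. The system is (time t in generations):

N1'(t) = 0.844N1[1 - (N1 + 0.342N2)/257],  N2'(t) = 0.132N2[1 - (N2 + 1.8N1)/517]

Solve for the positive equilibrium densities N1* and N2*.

N1* ≈ 209, N2* ≈ 142

Setting both brackets to zero gives the nullclines N1 + 0.342N2 = 257 and 1.8N1 + N2 = 517.
Substituting N2 = 517 - 1.8N1 into the first: N1(1 - 0.342·1.8) = 257 - 0.342·517.
So N1* = 80.2/0.384 = 209, and then N2* = 517 - 1.8·209 = 142.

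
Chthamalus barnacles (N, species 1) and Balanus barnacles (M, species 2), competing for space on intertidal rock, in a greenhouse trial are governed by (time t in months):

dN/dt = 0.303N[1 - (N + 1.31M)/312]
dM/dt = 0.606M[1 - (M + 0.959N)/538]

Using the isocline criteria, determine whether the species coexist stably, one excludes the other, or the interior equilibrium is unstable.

species 2 excludes species 1

Compare the nullcline intercepts: K1/α12 = 312/1.31 = 238 < K2 = 538; K2/α21 = 538/0.959 = 561 > K1 = 312.
Since the inequalities point opposite ways, species 2 can invade but species 1 cannot.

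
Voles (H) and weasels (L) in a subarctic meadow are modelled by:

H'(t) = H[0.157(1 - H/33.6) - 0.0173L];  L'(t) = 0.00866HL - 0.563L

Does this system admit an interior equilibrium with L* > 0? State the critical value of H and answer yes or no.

Threshold H = 65; K < 65, so no, the predator goes extinct.

The predator equation gives dL/dt > 0 only when H > 0.563/0.00866 = 65.
Without the predator, H → K = 33.6. Since 33.6 < 65, the predator cannot invade.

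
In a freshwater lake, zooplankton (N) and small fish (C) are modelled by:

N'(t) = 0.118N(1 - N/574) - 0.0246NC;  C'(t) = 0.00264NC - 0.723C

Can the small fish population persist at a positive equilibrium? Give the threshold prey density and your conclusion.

Threshold N = 274; K > 274, so yes, the predator persists.

The predator equation gives dC/dt > 0 only when N > 0.723/0.00264 = 274.
Without the predator, N → K = 574. Since 574 > 274, the predator can invade and persist.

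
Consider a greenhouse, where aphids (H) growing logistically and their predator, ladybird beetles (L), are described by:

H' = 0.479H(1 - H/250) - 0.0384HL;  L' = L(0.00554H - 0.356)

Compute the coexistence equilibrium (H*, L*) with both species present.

From dL/dt = 0 with L > 0: 0.00554H* = 0.356, so H* = 64.3.
Substitute into dH/dt = 0: 0.479(1 - 64.3/250) = 0.0384L*.
The bracket is 0.743, giving L* = 0.356/0.0384 = 9.27.

H* ≈ 64.3, L* ≈ 9.27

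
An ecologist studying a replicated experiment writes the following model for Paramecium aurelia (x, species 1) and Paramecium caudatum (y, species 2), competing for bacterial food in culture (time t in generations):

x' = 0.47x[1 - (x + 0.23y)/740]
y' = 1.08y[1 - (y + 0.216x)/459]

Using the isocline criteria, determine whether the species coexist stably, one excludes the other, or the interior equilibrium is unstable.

Compare the nullcline intercepts: K1/α12 = 740/0.23 = 3220 > K2 = 459; K2/α21 = 459/0.216 = 2120 > K1 = 740.
Since both inequalities hold, each species can invade when rare, so the interior equilibrium is stable.

stable coexistence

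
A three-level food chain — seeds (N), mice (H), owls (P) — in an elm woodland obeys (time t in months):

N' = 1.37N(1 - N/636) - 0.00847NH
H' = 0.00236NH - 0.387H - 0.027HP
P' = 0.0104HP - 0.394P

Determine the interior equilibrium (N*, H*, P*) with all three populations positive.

From dP/dt = 0: 0.0104H* = 0.394, so H* = 37.9.
From dN/dt = 0: 1.37(1 - N*/636) = 0.00847·37.9, giving N* = 636·(1 - 0.234) = 487.
From dH/dt = 0: 0.00236·487 - 0.387 = 0.027P*, so P* = 0.762/0.027 = 28.2.

N* ≈ 487, H* ≈ 37.9, P* ≈ 28.2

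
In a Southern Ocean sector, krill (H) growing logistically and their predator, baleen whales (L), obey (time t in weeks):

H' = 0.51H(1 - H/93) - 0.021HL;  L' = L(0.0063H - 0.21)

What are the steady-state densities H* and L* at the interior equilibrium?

H* ≈ 33.3, L* ≈ 15.6

From dL/dt = 0 with L > 0: 0.0063H* = 0.21, so H* = 33.3.
Substitute into dH/dt = 0: 0.51(1 - 33.3/93) = 0.021L*.
The bracket is 0.642, giving L* = 0.327/0.021 = 15.6.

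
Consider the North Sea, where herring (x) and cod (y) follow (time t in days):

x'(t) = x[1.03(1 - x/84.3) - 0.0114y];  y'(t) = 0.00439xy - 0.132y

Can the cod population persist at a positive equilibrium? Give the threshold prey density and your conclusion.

Threshold x = 30.1; K > 30.1, so yes, the predator persists.

The predator equation gives dy/dt > 0 only when x > 0.132/0.00439 = 30.1.
Without the predator, x → K = 84.3. Since 84.3 > 30.1, the predator can invade and persist.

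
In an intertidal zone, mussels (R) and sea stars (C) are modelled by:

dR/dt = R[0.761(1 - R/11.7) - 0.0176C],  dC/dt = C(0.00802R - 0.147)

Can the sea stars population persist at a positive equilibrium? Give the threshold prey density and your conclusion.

The predator equation gives dC/dt > 0 only when R > 0.147/0.00802 = 18.3.
Without the predator, R → K = 11.7. Since 11.7 < 18.3, the predator cannot invade.

Threshold R = 18.3; K < 18.3, so no, the predator goes extinct.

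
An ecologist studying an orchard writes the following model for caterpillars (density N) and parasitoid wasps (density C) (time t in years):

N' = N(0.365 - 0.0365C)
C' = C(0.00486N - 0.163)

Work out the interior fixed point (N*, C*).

Set dC/dt = 0 with C > 0: 0.00486N - 0.163 = 0, so N* = 0.163/0.00486 = 33.5.
Set dN/dt = 0 with N > 0: 0.365 - 0.0365C = 0, so C* = 0.365/0.0365 = 10.

N* ≈ 33.5, C* ≈ 10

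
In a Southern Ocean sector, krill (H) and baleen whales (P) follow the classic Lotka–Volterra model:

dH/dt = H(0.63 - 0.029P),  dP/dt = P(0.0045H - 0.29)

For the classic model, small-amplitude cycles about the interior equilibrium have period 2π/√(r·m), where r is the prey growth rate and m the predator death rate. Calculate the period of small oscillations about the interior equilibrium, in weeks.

Here r = 0.63 and m = 0.29, so r·m = 0.183.
ω = √0.183 = 0.427 per week, hence T = 2π/ω ≈ 14.7 weeks.

T ≈ 14.7 weeks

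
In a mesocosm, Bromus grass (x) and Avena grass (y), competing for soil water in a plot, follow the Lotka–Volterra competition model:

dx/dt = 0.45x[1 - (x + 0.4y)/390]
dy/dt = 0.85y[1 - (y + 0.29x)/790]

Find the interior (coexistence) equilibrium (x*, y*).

x* ≈ 83.7, y* ≈ 766

Setting both brackets to zero gives the nullclines x + 0.4y = 390 and 0.29x + y = 790.
Substituting y = 790 - 0.29x into the first: x(1 - 0.4·0.29) = 390 - 0.4·790.
So x* = 74/0.884 = 83.7, and then y* = 790 - 0.29·83.7 = 766.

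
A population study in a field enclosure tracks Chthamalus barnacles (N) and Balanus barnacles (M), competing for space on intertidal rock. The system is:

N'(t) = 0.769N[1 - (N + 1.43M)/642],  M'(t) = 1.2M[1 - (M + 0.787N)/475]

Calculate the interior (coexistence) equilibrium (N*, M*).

Setting both brackets to zero gives the nullclines N + 1.43M = 642 and 0.787N + M = 475.
Substituting M = 475 - 0.787N into the first: N(1 - 1.43·0.787) = 642 - 1.43·475.
So N* = -37.2/-0.125 = 297, and then M* = 475 - 0.787·297 = 241.

N* ≈ 297, M* ≈ 241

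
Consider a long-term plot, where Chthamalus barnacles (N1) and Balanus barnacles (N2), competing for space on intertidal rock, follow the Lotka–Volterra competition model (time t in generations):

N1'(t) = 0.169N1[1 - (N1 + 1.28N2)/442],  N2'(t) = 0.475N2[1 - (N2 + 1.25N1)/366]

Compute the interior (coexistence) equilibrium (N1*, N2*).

N1* ≈ 44.1, N2* ≈ 311

Setting both brackets to zero gives the nullclines N1 + 1.28N2 = 442 and 1.25N1 + N2 = 366.
Substituting N2 = 366 - 1.25N1 into the first: N1(1 - 1.28·1.25) = 442 - 1.28·366.
So N1* = -26.5/-0.6 = 44.1, and then N2* = 366 - 1.25·44.1 = 311.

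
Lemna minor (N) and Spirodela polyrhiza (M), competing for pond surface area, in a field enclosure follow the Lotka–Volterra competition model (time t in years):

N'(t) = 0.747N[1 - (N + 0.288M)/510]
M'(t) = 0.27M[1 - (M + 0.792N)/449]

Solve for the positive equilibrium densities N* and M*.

N* ≈ 493, M* ≈ 58.4

Setting both brackets to zero gives the nullclines N + 0.288M = 510 and 0.792N + M = 449.
Substituting M = 449 - 0.792N into the first: N(1 - 0.288·0.792) = 510 - 0.288·449.
So N* = 381/0.772 = 493, and then M* = 449 - 0.792·493 = 58.4.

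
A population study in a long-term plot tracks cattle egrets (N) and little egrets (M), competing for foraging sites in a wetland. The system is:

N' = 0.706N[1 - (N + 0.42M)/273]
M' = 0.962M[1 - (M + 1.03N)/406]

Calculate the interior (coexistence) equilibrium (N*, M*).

N* ≈ 181, M* ≈ 220

Setting both brackets to zero gives the nullclines N + 0.42M = 273 and 1.03N + M = 406.
Substituting M = 406 - 1.03N into the first: N(1 - 0.42·1.03) = 273 - 0.42·406.
So N* = 102/0.567 = 181, and then M* = 406 - 1.03·181 = 220.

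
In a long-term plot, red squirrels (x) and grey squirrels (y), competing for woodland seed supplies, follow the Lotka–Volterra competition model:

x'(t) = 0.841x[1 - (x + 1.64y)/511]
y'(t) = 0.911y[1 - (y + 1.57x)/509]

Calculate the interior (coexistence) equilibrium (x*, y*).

x* ≈ 206, y* ≈ 186

Setting both brackets to zero gives the nullclines x + 1.64y = 511 and 1.57x + y = 509.
Substituting y = 509 - 1.57x into the first: x(1 - 1.64·1.57) = 511 - 1.64·509.
So x* = -324/-1.57 = 206, and then y* = 509 - 1.57·206 = 186.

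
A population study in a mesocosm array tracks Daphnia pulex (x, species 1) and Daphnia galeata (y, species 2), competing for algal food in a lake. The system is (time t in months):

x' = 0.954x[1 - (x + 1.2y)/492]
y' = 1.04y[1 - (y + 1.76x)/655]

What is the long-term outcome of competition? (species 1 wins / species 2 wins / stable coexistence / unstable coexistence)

Compare the nullcline intercepts: K1/α12 = 492/1.2 = 410 < K2 = 655; K2/α21 = 655/1.76 = 372 < K1 = 492.
Since both are reversed, neither can invade when rare; the interior point is a saddle.

unstable coexistence (outcome depends on initial conditions)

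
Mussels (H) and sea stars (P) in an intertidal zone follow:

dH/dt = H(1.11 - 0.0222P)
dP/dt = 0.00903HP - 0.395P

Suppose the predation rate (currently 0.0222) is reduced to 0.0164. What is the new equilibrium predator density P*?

P* ≈ 67.7

At the interior fixed point, setting dH/dt = 0 with H > 0 fixes P* = (prey growth rate)/(HP coefficient) — independent of the other coefficients.
With the change, P* = 1.11/0.0164 = 67.7; it rises from 50.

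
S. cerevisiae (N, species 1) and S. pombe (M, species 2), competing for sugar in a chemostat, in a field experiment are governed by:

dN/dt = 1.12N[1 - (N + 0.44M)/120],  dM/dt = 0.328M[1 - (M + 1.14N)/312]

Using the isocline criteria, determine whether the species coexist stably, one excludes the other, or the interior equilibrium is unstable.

Compare the nullcline intercepts: K1/α12 = 120/0.44 = 273 < K2 = 312; K2/α21 = 312/1.14 = 274 > K1 = 120.
Since the inequalities point opposite ways, species 2 can invade but species 1 cannot.

species 2 excludes species 1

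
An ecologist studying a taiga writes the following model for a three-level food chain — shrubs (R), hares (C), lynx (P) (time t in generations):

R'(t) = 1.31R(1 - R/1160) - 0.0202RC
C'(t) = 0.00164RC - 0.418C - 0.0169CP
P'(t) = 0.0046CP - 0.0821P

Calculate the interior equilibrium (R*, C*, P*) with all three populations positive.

R* ≈ 841, C* ≈ 17.8, P* ≈ 56.9

From dP/dt = 0: 0.0046C* = 0.0821, so C* = 17.8.
From dR/dt = 0: 1.31(1 - R*/1160) = 0.0202·17.8, giving R* = 1160·(1 - 0.275) = 841.
From dC/dt = 0: 0.00164·841 - 0.418 = 0.0169P*, so P* = 0.961/0.0169 = 56.9.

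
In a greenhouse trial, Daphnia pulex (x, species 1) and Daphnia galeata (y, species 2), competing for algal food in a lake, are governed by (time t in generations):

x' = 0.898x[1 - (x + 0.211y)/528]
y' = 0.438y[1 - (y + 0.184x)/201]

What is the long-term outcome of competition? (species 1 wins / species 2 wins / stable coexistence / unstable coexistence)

stable coexistence

Compare the nullcline intercepts: K1/α12 = 528/0.211 = 2500 > K2 = 201; K2/α21 = 201/0.184 = 1090 > K1 = 528.
Since both inequalities hold, each species can invade when rare, so the interior equilibrium is stable.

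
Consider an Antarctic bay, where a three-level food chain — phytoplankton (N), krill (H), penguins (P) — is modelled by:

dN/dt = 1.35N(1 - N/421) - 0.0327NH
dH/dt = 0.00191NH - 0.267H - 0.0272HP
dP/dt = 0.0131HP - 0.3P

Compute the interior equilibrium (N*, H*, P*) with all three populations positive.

From dP/dt = 0: 0.0131H* = 0.3, so H* = 22.9.
From dN/dt = 0: 1.35(1 - N*/421) = 0.0327·22.9, giving N* = 421·(1 - 0.555) = 187.
From dH/dt = 0: 0.00191·187 - 0.267 = 0.0272P*, so P* = 0.0911/0.0272 = 3.35.

N* ≈ 187, H* ≈ 22.9, P* ≈ 3.35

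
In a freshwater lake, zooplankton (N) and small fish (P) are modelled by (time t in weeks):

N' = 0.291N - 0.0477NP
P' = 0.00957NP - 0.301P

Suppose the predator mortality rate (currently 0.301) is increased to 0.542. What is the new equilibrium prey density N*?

N* ≈ 56.6

At the interior fixed point, setting dP/dt = 0 with P > 0 fixes N* = (predator death rate)/(NP coefficient) — independent of the other coefficients.
With the change, N* = 0.542/0.00957 = 56.6; it rises from 31.5.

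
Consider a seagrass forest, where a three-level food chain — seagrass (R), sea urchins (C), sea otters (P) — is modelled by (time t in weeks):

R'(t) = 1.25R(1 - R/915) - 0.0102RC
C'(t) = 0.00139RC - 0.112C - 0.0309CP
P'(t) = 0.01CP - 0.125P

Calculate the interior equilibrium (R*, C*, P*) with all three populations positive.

From dP/dt = 0: 0.01C* = 0.125, so C* = 12.5.
From dR/dt = 0: 1.25(1 - R*/915) = 0.0102·12.5, giving R* = 915·(1 - 0.102) = 822.
From dC/dt = 0: 0.00139·822 - 0.112 = 0.0309P*, so P* = 1.03/0.0309 = 33.3.

R* ≈ 822, C* ≈ 12.5, P* ≈ 33.3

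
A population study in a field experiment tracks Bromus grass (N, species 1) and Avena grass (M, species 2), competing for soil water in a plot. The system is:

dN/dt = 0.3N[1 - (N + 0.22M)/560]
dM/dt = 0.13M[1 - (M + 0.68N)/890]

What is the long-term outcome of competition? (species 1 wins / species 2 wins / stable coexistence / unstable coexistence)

stable coexistence

Compare the nullcline intercepts: K1/α12 = 560/0.22 = 2550 > K2 = 890; K2/α21 = 890/0.68 = 1310 > K1 = 560.
Since both inequalities hold, each species can invade when rare, so the interior equilibrium is stable.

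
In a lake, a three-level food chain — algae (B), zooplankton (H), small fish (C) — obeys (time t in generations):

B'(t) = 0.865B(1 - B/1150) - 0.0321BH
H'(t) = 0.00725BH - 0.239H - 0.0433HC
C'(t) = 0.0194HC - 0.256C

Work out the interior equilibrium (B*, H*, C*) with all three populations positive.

B* ≈ 587, H* ≈ 13.2, C* ≈ 92.7

From dC/dt = 0: 0.0194H* = 0.256, so H* = 13.2.
From dB/dt = 0: 0.865(1 - B*/1150) = 0.0321·13.2, giving B* = 1150·(1 - 0.49) = 587.
From dH/dt = 0: 0.00725·587 - 0.239 = 0.0433C*, so C* = 4.02/0.0433 = 92.7.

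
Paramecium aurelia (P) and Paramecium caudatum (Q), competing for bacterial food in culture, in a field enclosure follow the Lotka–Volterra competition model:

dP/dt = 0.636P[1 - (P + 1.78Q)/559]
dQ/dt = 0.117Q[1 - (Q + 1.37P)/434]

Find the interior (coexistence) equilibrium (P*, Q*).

P* ≈ 148, Q* ≈ 231

Setting both brackets to zero gives the nullclines P + 1.78Q = 559 and 1.37P + Q = 434.
Substituting Q = 434 - 1.37P into the first: P(1 - 1.78·1.37) = 559 - 1.78·434.
So P* = -214/-1.44 = 148, and then Q* = 434 - 1.37·148 = 231.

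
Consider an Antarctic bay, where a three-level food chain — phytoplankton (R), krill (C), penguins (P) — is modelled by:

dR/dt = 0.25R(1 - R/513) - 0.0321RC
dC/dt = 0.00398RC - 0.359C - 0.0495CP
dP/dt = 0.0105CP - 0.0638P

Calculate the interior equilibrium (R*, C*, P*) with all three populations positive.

R* ≈ 113, C* ≈ 6.08, P* ≈ 1.81

From dP/dt = 0: 0.0105C* = 0.0638, so C* = 6.08.
From dR/dt = 0: 0.25(1 - R*/513) = 0.0321·6.08, giving R* = 513·(1 - 0.78) = 113.
From dC/dt = 0: 0.00398·113 - 0.359 = 0.0495P*, so P* = 0.0898/0.0495 = 1.81.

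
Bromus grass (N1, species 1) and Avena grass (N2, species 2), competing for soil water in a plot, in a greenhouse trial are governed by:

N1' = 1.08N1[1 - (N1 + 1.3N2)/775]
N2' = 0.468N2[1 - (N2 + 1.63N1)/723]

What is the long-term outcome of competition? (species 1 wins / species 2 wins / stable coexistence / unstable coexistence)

unstable coexistence (outcome depends on initial conditions)

Compare the nullcline intercepts: K1/α12 = 775/1.3 = 596 < K2 = 723; K2/α21 = 723/1.63 = 444 < K1 = 775.
Since both are reversed, neither can invade when rare; the interior point is a saddle.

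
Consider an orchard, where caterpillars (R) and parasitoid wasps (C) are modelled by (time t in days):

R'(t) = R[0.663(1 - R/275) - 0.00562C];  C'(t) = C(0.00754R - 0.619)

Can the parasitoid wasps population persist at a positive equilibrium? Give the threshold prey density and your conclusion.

The predator equation gives dC/dt > 0 only when R > 0.619/0.00754 = 82.1.
Without the predator, R → K = 275. Since 275 > 82.1, the predator can invade and persist.

Threshold R = 82.1; K > 82.1, so yes, the predator persists.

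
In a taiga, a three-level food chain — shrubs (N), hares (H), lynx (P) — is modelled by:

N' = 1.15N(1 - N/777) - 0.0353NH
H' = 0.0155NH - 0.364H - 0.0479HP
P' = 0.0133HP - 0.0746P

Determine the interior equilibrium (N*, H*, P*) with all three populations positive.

N* ≈ 643, H* ≈ 5.61, P* ≈ 201

From dP/dt = 0: 0.0133H* = 0.0746, so H* = 5.61.
From dN/dt = 0: 1.15(1 - N*/777) = 0.0353·5.61, giving N* = 777·(1 - 0.172) = 643.
From dH/dt = 0: 0.0155·643 - 0.364 = 0.0479P*, so P* = 9.61/0.0479 = 201.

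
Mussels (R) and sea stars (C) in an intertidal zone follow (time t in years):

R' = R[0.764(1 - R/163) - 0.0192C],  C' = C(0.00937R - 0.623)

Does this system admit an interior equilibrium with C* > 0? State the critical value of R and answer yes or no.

The predator equation gives dC/dt > 0 only when R > 0.623/0.00937 = 66.5.
Without the predator, R → K = 163. Since 163 > 66.5, the predator can invade and persist.

Threshold R = 66.5; K > 66.5, so yes, the predator persists.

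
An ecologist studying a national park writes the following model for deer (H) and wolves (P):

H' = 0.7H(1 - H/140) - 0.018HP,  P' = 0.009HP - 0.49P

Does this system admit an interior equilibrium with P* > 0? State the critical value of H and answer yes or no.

Threshold H = 54.4; K > 54.4, so yes, the predator persists.

The predator equation gives dP/dt > 0 only when H > 0.49/0.009 = 54.4.
Without the predator, H → K = 140. Since 140 > 54.4, the predator can invade and persist.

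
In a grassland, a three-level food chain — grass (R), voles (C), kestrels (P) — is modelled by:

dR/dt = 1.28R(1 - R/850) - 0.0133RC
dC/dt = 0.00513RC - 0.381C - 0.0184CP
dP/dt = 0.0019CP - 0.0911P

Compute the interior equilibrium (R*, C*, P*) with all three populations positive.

R* ≈ 427, C* ≈ 47.9, P* ≈ 98.2

From dP/dt = 0: 0.0019C* = 0.0911, so C* = 47.9.
From dR/dt = 0: 1.28(1 - R*/850) = 0.0133·47.9, giving R* = 850·(1 - 0.498) = 427.
From dC/dt = 0: 0.00513·427 - 0.381 = 0.0184P*, so P* = 1.81/0.0184 = 98.2.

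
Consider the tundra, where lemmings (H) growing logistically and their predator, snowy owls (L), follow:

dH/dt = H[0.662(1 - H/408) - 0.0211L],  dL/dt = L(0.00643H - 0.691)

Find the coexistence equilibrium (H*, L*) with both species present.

From dL/dt = 0 with L > 0: 0.00643H* = 0.691, so H* = 107.
Substitute into dH/dt = 0: 0.662(1 - 107/408) = 0.0211L*.
The bracket is 0.737, giving L* = 0.488/0.0211 = 23.1.

H* ≈ 107, L* ≈ 23.1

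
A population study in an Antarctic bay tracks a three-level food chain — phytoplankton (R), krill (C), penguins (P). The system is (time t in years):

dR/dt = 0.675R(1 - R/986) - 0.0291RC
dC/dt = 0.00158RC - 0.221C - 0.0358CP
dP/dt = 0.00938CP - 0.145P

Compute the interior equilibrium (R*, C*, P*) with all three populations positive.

From dP/dt = 0: 0.00938C* = 0.145, so C* = 15.5.
From dR/dt = 0: 0.675(1 - R*/986) = 0.0291·15.5, giving R* = 986·(1 - 0.666) = 329.
From dC/dt = 0: 0.00158·329 - 0.221 = 0.0358P*, so P* = 0.299/0.0358 = 8.34.

R* ≈ 329, C* ≈ 15.5, P* ≈ 8.34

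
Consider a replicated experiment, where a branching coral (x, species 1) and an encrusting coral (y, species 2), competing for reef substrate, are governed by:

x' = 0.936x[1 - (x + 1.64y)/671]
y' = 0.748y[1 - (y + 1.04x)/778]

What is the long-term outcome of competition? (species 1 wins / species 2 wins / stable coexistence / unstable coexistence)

species 2 excludes species 1

Compare the nullcline intercepts: K1/α12 = 671/1.64 = 409 < K2 = 778; K2/α21 = 778/1.04 = 748 > K1 = 671.
Since the inequalities point opposite ways, species 2 can invade but species 1 cannot.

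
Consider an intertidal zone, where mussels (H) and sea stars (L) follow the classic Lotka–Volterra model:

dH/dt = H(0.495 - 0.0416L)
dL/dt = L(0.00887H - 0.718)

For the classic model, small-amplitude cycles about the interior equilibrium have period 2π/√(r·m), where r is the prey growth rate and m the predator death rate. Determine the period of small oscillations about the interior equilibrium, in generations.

Here r = 0.495 and m = 0.718, so r·m = 0.355.
ω = √0.355 = 0.596 per generation, hence T = 2π/ω ≈ 10.5 generations.

T ≈ 10.5 generations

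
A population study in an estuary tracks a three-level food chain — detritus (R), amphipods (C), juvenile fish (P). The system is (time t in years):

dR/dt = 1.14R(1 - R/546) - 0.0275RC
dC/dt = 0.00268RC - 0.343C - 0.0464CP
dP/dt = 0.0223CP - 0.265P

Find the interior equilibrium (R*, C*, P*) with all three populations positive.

R* ≈ 389, C* ≈ 11.9, P* ≈ 15.1

From dP/dt = 0: 0.0223C* = 0.265, so C* = 11.9.
From dR/dt = 0: 1.14(1 - R*/546) = 0.0275·11.9, giving R* = 546·(1 - 0.287) = 389.
From dC/dt = 0: 0.00268·389 - 0.343 = 0.0464P*, so P* = 0.701/0.0464 = 15.1.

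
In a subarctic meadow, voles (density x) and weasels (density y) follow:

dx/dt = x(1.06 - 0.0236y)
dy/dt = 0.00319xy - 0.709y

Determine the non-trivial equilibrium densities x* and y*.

x* ≈ 222, y* ≈ 44.9

Set dy/dt = 0 with y > 0: 0.00319x - 0.709 = 0, so x* = 0.709/0.00319 = 222.
Set dx/dt = 0 with x > 0: 1.06 - 0.0236y = 0, so y* = 1.06/0.0236 = 44.9.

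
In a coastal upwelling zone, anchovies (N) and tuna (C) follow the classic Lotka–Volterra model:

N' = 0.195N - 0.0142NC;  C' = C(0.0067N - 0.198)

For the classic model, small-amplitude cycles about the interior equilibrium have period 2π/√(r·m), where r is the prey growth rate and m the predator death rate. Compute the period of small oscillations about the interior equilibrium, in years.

Here r = 0.195 and m = 0.198, so r·m = 0.0386.
ω = √0.0386 = 0.196 per year, hence T = 2π/ω ≈ 32 years.

T ≈ 32 years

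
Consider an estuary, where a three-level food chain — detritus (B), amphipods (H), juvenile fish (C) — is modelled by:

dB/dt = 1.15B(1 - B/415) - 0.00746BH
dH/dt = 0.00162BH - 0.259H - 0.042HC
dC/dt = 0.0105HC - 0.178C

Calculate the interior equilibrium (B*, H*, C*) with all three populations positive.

B* ≈ 369, H* ≈ 17, C* ≈ 8.08

From dC/dt = 0: 0.0105H* = 0.178, so H* = 17.
From dB/dt = 0: 1.15(1 - B*/415) = 0.00746·17, giving B* = 415·(1 - 0.11) = 369.
From dH/dt = 0: 0.00162·369 - 0.259 = 0.042C*, so C* = 0.339/0.042 = 8.08.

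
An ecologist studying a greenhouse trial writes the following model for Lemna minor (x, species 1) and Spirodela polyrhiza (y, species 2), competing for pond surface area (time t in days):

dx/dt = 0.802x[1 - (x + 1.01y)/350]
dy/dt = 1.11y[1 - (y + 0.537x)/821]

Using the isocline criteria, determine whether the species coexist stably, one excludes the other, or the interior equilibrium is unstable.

Compare the nullcline intercepts: K1/α12 = 350/1.01 = 347 < K2 = 821; K2/α21 = 821/0.537 = 1530 > K1 = 350.
Since the inequalities point opposite ways, species 2 can invade but species 1 cannot.

species 2 excludes species 1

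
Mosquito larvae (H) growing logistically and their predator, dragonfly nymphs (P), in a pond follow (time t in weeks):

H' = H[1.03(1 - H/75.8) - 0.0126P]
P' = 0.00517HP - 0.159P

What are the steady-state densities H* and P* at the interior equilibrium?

From dP/dt = 0 with P > 0: 0.00517H* = 0.159, so H* = 30.8.
Substitute into dH/dt = 0: 1.03(1 - 30.8/75.8) = 0.0126P*.
The bracket is 0.594, giving P* = 0.612/0.0126 = 48.6.

H* ≈ 30.8, P* ≈ 48.6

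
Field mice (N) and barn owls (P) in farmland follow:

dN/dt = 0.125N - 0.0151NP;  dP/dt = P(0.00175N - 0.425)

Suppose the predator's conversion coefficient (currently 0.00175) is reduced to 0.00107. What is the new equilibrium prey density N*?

N* ≈ 397

At the interior fixed point, setting dP/dt = 0 with P > 0 fixes N* = (predator death rate)/(NP coefficient) — independent of the other coefficients.
With the change, N* = 0.425/0.00107 = 397; it rises from 243.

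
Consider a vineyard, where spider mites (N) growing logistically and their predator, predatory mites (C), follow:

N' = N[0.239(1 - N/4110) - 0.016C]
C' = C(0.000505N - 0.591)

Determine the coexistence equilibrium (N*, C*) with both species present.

From dC/dt = 0 with C > 0: 0.000505N* = 0.591, so N* = 1170.
Substitute into dN/dt = 0: 0.239(1 - 1170/4110) = 0.016C*.
The bracket is 0.715, giving C* = 0.171/0.016 = 10.7.

N* ≈ 1170, C* ≈ 10.7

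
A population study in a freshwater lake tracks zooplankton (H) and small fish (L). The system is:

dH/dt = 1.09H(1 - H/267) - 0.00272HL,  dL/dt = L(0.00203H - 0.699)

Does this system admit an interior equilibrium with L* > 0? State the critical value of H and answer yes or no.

The predator equation gives dL/dt > 0 only when H > 0.699/0.00203 = 344.
Without the predator, H → K = 267. Since 267 < 344, the predator cannot invade.

Threshold H = 344; K < 344, so no, the predator goes extinct.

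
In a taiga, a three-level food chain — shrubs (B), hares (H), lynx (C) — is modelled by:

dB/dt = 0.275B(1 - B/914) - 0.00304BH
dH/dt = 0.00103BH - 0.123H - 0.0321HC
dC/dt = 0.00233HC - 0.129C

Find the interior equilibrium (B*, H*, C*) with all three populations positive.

From dC/dt = 0: 0.00233H* = 0.129, so H* = 55.4.
From dB/dt = 0: 0.275(1 - B*/914) = 0.00304·55.4, giving B* = 914·(1 - 0.612) = 355.
From dH/dt = 0: 0.00103·355 - 0.123 = 0.0321C*, so C* = 0.242/0.0321 = 7.55.

B* ≈ 355, H* ≈ 55.4, C* ≈ 7.55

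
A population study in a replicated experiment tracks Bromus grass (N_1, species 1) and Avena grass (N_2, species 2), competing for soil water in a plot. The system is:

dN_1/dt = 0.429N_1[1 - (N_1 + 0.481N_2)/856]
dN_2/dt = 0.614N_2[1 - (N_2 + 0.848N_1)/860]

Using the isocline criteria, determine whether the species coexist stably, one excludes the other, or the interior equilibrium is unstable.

Compare the nullcline intercepts: K1/α12 = 856/0.481 = 1780 > K2 = 860; K2/α21 = 860/0.848 = 1010 > K1 = 856.
Since both inequalities hold, each species can invade when rare, so the interior equilibrium is stable.

stable coexistence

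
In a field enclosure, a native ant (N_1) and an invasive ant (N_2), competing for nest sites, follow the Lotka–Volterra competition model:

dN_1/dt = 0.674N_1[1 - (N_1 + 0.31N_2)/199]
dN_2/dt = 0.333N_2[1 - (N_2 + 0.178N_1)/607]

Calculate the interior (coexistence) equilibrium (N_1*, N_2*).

N_1* ≈ 11.5, N_2* ≈ 605

Setting both brackets to zero gives the nullclines N_1 + 0.31N_2 = 199 and 0.178N_1 + N_2 = 607.
Substituting N_2 = 607 - 0.178N_1 into the first: N_1(1 - 0.31·0.178) = 199 - 0.31·607.
So N_1* = 10.8/0.945 = 11.5, and then N_2* = 607 - 0.178·11.5 = 605.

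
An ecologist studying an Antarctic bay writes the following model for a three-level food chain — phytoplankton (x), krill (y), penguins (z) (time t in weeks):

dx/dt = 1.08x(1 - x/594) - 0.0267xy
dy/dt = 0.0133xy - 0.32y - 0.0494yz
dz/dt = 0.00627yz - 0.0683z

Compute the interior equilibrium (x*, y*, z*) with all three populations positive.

From dz/dt = 0: 0.00627y* = 0.0683, so y* = 10.9.
From dx/dt = 0: 1.08(1 - x*/594) = 0.0267·10.9, giving x* = 594·(1 - 0.269) = 434.
From dy/dt = 0: 0.0133·434 - 0.32 = 0.0494z*, so z* = 5.45/0.0494 = 110.

x* ≈ 434, y* ≈ 10.9, z* ≈ 110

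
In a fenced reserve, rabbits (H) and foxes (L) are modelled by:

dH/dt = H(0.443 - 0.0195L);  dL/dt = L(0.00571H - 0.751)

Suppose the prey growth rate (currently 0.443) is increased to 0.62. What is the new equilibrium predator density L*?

At the interior fixed point, setting dH/dt = 0 with H > 0 fixes L* = (prey growth rate)/(HL coefficient) — independent of the other coefficients.
With the change, L* = 0.62/0.0195 = 31.8; it rises from 22.7.

L* ≈ 31.8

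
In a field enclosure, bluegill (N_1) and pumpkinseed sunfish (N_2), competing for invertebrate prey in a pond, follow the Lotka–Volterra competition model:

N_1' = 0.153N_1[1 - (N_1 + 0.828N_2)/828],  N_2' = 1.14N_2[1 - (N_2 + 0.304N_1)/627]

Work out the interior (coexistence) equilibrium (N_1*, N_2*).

N_1* ≈ 413, N_2* ≈ 502

Setting both brackets to zero gives the nullclines N_1 + 0.828N_2 = 828 and 0.304N_1 + N_2 = 627.
Substituting N_2 = 627 - 0.304N_1 into the first: N_1(1 - 0.828·0.304) = 828 - 0.828·627.
So N_1* = 309/0.748 = 413, and then N_2* = 627 - 0.304·413 = 502.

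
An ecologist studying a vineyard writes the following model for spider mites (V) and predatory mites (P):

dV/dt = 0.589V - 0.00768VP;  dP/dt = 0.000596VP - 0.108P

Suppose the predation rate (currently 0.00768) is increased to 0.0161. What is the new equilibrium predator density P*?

P* ≈ 36.6

At the interior fixed point, setting dV/dt = 0 with V > 0 fixes P* = (prey growth rate)/(VP coefficient) — independent of the other coefficients.
With the change, P* = 0.589/0.0161 = 36.6; it falls from 76.7.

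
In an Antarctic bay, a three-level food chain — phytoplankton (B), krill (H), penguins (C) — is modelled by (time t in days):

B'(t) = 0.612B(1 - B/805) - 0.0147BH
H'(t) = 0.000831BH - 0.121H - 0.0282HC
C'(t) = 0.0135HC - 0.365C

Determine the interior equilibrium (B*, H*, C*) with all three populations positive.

From dC/dt = 0: 0.0135H* = 0.365, so H* = 27.
From dB/dt = 0: 0.612(1 - B*/805) = 0.0147·27, giving B* = 805·(1 - 0.649) = 282.
From dH/dt = 0: 0.000831·282 - 0.121 = 0.0282C*, so C* = 0.114/0.0282 = 4.03.

B* ≈ 282, H* ≈ 27, C* ≈ 4.03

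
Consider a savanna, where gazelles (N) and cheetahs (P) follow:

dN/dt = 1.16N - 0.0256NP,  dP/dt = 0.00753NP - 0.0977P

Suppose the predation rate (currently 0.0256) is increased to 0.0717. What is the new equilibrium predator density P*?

At the interior fixed point, setting dN/dt = 0 with N > 0 fixes P* = (prey growth rate)/(NP coefficient) — independent of the other coefficients.
With the change, P* = 1.16/0.0717 = 16.2; it falls from 45.3.

P* ≈ 16.2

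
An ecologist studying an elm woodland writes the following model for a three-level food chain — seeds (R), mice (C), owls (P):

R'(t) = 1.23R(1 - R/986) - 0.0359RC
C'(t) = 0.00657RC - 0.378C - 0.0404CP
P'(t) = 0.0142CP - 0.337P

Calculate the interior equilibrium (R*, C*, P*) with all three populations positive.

From dP/dt = 0: 0.0142C* = 0.337, so C* = 23.7.
From dR/dt = 0: 1.23(1 - R*/986) = 0.0359·23.7, giving R* = 986·(1 - 0.693) = 303.
From dC/dt = 0: 0.00657·303 - 0.378 = 0.0404P*, so P* = 1.61/0.0404 = 39.9.

R* ≈ 303, C* ≈ 23.7, P* ≈ 39.9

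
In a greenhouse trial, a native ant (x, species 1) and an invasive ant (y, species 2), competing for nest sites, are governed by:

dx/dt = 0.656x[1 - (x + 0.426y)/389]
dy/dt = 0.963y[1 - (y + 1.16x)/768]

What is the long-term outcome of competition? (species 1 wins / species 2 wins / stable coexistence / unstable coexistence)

Compare the nullcline intercepts: K1/α12 = 389/0.426 = 913 > K2 = 768; K2/α21 = 768/1.16 = 662 > K1 = 389.
Since both inequalities hold, each species can invade when rare, so the interior equilibrium is stable.

stable coexistence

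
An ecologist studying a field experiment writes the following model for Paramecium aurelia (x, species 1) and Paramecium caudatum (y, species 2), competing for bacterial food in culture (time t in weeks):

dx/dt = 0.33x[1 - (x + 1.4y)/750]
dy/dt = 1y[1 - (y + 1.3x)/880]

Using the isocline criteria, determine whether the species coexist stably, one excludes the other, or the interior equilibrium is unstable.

Compare the nullcline intercepts: K1/α12 = 750/1.4 = 536 < K2 = 880; K2/α21 = 880/1.3 = 677 < K1 = 750.
Since both are reversed, neither can invade when rare; the interior point is a saddle.

unstable coexistence (outcome depends on initial conditions)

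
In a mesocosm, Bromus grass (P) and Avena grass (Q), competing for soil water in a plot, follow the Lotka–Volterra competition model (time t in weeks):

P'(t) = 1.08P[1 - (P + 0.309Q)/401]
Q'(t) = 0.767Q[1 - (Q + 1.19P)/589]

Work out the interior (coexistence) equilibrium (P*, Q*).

Setting both brackets to zero gives the nullclines P + 0.309Q = 401 and 1.19P + Q = 589.
Substituting Q = 589 - 1.19P into the first: P(1 - 0.309·1.19) = 401 - 0.309·589.
So P* = 219/0.632 = 346, and then Q* = 589 - 1.19·346 = 177.

P* ≈ 346, Q* ≈ 177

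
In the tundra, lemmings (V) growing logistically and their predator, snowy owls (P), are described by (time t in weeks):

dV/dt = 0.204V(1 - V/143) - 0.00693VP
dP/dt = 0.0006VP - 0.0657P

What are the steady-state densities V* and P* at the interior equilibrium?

V* ≈ 110, P* ≈ 6.9

From dP/dt = 0 with P > 0: 0.0006V* = 0.0657, so V* = 110.
Substitute into dV/dt = 0: 0.204(1 - 110/143) = 0.00693P*.
The bracket is 0.234, giving P* = 0.0478/0.00693 = 6.9.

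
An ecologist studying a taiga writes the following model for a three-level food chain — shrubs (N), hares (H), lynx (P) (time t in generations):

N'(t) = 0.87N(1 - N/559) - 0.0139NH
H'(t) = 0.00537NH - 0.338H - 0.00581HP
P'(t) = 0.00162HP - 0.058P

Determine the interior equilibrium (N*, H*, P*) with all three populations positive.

N* ≈ 239, H* ≈ 35.8, P* ≈ 163

From dP/dt = 0: 0.00162H* = 0.058, so H* = 35.8.
From dN/dt = 0: 0.87(1 - N*/559) = 0.0139·35.8, giving N* = 559·(1 - 0.572) = 239.
From dH/dt = 0: 0.00537·239 - 0.338 = 0.00581P*, so P* = 0.947/0.00581 = 163.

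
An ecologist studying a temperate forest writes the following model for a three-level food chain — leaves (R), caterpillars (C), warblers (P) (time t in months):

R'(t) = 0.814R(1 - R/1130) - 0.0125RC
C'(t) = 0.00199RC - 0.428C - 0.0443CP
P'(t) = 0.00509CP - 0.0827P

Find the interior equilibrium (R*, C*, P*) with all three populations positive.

R* ≈ 848, C* ≈ 16.2, P* ≈ 28.4

From dP/dt = 0: 0.00509C* = 0.0827, so C* = 16.2.
From dR/dt = 0: 0.814(1 - R*/1130) = 0.0125·16.2, giving R* = 1130·(1 - 0.25) = 848.
From dC/dt = 0: 0.00199·848 - 0.428 = 0.0443P*, so P* = 1.26/0.0443 = 28.4.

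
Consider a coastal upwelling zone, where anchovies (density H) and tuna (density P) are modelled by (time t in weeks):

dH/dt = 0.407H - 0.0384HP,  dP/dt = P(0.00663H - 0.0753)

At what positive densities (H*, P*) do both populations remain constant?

H* ≈ 11.4, P* ≈ 10.6

Set dP/dt = 0 with P > 0: 0.00663H - 0.0753 = 0, so H* = 0.0753/0.00663 = 11.4.
Set dH/dt = 0 with H > 0: 0.407 - 0.0384P = 0, so P* = 0.407/0.0384 = 10.6.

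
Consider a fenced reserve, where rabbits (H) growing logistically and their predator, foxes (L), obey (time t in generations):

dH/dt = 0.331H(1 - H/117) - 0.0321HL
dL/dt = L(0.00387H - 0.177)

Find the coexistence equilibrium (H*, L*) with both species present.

H* ≈ 45.7, L* ≈ 6.28

From dL/dt = 0 with L > 0: 0.00387H* = 0.177, so H* = 45.7.
Substitute into dH/dt = 0: 0.331(1 - 45.7/117) = 0.0321L*.
The bracket is 0.609, giving L* = 0.202/0.0321 = 6.28.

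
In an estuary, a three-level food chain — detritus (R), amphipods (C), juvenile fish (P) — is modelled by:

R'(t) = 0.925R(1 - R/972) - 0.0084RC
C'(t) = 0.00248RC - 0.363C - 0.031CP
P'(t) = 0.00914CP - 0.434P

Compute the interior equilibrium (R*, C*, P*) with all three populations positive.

R* ≈ 553, C* ≈ 47.5, P* ≈ 32.5

From dP/dt = 0: 0.00914C* = 0.434, so C* = 47.5.
From dR/dt = 0: 0.925(1 - R*/972) = 0.0084·47.5, giving R* = 972·(1 - 0.431) = 553.
From dC/dt = 0: 0.00248·553 - 0.363 = 0.031P*, so P* = 1.01/0.031 = 32.5.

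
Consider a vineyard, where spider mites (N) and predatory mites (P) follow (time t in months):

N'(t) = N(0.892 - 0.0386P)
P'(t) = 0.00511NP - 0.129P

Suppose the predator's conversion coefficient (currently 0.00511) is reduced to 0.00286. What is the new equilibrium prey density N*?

At the interior fixed point, setting dP/dt = 0 with P > 0 fixes N* = (predator death rate)/(NP coefficient) — independent of the other coefficients.
With the change, N* = 0.129/0.00286 = 45.1; it rises from 25.2.

N* ≈ 45.1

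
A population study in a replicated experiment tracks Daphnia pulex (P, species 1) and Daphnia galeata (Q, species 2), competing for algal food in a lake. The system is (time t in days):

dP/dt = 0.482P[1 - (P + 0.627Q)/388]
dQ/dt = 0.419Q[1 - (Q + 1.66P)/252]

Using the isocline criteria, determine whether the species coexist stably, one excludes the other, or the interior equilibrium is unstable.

Compare the nullcline intercepts: K1/α12 = 388/0.627 = 619 > K2 = 252; K2/α21 = 252/1.66 = 152 < K1 = 388.
Since the inequalities point opposite ways, species 1 can invade but species 2 cannot.

species 1 excludes species 2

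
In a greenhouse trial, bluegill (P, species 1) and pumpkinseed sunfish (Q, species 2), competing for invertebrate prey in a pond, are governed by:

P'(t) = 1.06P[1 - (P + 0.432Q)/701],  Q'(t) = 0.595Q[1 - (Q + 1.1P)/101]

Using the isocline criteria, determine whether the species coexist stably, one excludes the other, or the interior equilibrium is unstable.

species 1 excludes species 2

Compare the nullcline intercepts: K1/α12 = 701/0.432 = 1620 > K2 = 101; K2/α21 = 101/1.1 = 91.8 < K1 = 701.
Since the inequalities point opposite ways, species 1 can invade but species 2 cannot.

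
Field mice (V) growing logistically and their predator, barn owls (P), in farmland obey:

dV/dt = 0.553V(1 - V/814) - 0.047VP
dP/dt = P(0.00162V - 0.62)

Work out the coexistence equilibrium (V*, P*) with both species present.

V* ≈ 383, P* ≈ 6.23

From dP/dt = 0 with P > 0: 0.00162V* = 0.62, so V* = 383.
Substitute into dV/dt = 0: 0.553(1 - 383/814) = 0.047P*.
The bracket is 0.53, giving P* = 0.293/0.047 = 6.23.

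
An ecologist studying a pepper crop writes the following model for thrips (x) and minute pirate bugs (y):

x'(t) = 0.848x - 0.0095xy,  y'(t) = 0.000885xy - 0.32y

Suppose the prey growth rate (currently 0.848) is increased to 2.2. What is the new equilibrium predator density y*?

y* ≈ 232

At the interior fixed point, setting dx/dt = 0 with x > 0 fixes y* = (prey growth rate)/(xy coefficient) — independent of the other coefficients.
With the change, y* = 2.2/0.0095 = 232; it rises from 89.3.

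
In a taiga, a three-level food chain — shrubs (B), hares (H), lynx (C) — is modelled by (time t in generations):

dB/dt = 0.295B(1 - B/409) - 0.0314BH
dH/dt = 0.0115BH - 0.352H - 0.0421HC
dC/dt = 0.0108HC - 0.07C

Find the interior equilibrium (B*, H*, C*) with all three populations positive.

From dC/dt = 0: 0.0108H* = 0.07, so H* = 6.48.
From dB/dt = 0: 0.295(1 - B*/409) = 0.0314·6.48, giving B* = 409·(1 - 0.69) = 127.
From dH/dt = 0: 0.0115·127 - 0.352 = 0.0421C*, so C* = 1.11/0.0421 = 26.3.

B* ≈ 127, H* ≈ 6.48, C* ≈ 26.3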